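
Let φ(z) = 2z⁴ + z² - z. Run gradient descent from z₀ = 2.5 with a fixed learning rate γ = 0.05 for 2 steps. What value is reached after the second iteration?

21.14695

φ′(z) = 8z³ + 2z - 1
z₁ = 2.5 − 0.05·129 = -3.95
z₂ = -3.95 − 0.05·(-501.939) = 21.14695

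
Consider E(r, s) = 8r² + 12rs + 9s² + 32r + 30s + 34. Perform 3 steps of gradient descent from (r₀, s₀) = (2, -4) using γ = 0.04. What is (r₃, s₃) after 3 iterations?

∇E = (16r + 12s + 32, 12r + 18s + 30)
Step 1: at (2, -4), ∇E = (16, -18) → (2, -4) − 0.04·(16, -18) = (1.36, -3.28)
Step 2: at (1.36, -3.28), ∇E = (14.4, -12.72) → (1.36, -3.28) − 0.04·(14.4, -12.72) = (0.784, -2.7712)
Step 3: at (0.784, -2.7712), ∇E = (11.2896, -10.4736) → (0.784, -2.7712) − 0.04·(11.2896, -10.4736) = (0.332416, -2.352256)

(0.332416, -2.352256)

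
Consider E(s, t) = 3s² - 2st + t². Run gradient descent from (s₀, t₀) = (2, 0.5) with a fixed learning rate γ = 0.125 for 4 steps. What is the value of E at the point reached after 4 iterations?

∇E = (6s - 2t, -2s + 2t)
(s₁, t₁) = (2, 0.5) − 0.125·(11, -3) = (0.625, 0.875)
(s₂, t₂) = (0.625, 0.875) − 0.125·(2, 0.5) = (0.375, 0.8125)
(s₃, t₃) = (0.375, 0.8125) − 0.125·(0.625, 0.875) = (0.296875, 0.703125)
(s₄, t₄) = (0.296875, 0.703125) − 0.125·(0.375, 0.8125) = (0.25, 0.6015625)
E(0.25, 0.6015625) = 0.24859619140625

0.24859619140625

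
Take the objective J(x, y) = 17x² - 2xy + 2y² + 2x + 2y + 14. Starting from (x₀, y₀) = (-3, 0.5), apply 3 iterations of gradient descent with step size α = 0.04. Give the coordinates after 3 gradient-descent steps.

(0.08768, -0.042464)

∇J = (34x - 2y + 2, -2x + 4y + 2)
(x₁, y₁) = (-3, 0.5) − 0.04·(-101, 10) = (1.04, 0.1)
(x₂, y₂) = (1.04, 0.1) − 0.04·(37.16, 0.32) = (-0.4464, 0.0872)
(x₃, y₃) = (-0.4464, 0.0872) − 0.04·(-13.352, 3.2416) = (0.08768, -0.042464)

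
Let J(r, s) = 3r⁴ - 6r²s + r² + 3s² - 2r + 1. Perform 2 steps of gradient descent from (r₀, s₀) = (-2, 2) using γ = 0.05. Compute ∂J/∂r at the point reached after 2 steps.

13.743774762336

∇J = (12r³ - 12rs + 2r - 2, -6r² + 6s)
(r₁, s₁) = (-2, 2) − 0.05·(-54, -12) = (0.7, 2.6)
(r₂, s₂) = (0.7, 2.6) − 0.05·(-18.324, 12.66) = (1.6162, 1.967)
∂J/∂r at (1.6162, 1.967) = 13.743774762336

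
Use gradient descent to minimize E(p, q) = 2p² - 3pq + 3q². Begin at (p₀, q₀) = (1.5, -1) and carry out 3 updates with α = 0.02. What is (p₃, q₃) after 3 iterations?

(1.03668, -0.47206)

∇E = (4p - 3q, -3p + 6q)
(p₁, q₁) = (1.5, -1) − 0.02·(9, -10.5) = (1.32, -0.79)
(p₂, q₂) = (1.32, -0.79) − 0.02·(7.65, -8.7) = (1.167, -0.616)
(p₃, q₃) = (1.167, -0.616) − 0.02·(6.516, -7.197) = (1.03668, -0.47206)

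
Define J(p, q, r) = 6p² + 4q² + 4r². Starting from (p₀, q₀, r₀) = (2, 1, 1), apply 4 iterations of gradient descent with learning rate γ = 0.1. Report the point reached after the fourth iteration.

(0.0032, 0.0016, 0.0016)

∇J = (12p, 8q, 8r)
Step 1: at (2, 1, 1), ∇J = (24, 8, 8) → (2, 1, 1) − 0.1·(24, 8, 8) = (-0.4, 0.2, 0.2)
Step 2: at (-0.4, 0.2, 0.2), ∇J = (-4.8, 1.6, 1.6) → (-0.4, 0.2, 0.2) − 0.1·(-4.8, 1.6, 1.6) = (0.08, 0.04, 0.04)
Step 3: at (0.08, 0.04, 0.04), ∇J = (0.96, 0.32, 0.32) → (0.08, 0.04, 0.04) − 0.1·(0.96, 0.32, 0.32) = (-0.016, 0.008, 0.008)
Step 4: at (-0.016, 0.008, 0.008), ∇J = (-0.192, 0.064, 0.064) → (-0.016, 0.008, 0.008) − 0.1·(-0.192, 0.064, 0.064) = (0.0032, 0.0016, 0.0016)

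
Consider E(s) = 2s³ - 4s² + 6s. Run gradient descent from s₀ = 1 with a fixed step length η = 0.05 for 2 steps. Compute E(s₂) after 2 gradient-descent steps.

E′(s) = 6s² - 8s + 6
Step 1: E′(1) = 4; s₁ = 1 − 0.05·4 = 0.8
Step 2: E′(0.8) = 3.44; s₂ = 0.8 − 0.05·3.44 = 0.628
E(0.628) = 2.685810304

2.685810304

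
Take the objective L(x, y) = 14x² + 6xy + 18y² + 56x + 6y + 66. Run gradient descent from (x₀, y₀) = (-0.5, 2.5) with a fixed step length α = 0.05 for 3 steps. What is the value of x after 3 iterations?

-3.2015

∇L = (28x + 6y + 56, 6x + 36y + 6)
Step 1: at (-0.5, 2.5), ∇L = (57, 93) → (-0.5, 2.5) − 0.05·(57, 93) = (-3.35, -2.15)
Step 2: at (-3.35, -2.15), ∇L = (-50.7, -91.5) → (-3.35, -2.15) − 0.05·(-50.7, -91.5) = (-0.815, 2.425)
Step 3: at (-0.815, 2.425), ∇L = (47.73, 88.41) → (-0.815, 2.425) − 0.05·(47.73, 88.41) = (-3.2015, -1.9955)
x = -3.2015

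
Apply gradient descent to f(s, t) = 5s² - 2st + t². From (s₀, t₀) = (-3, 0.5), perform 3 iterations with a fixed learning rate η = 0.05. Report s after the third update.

-0.356

∇f = (10s - 2t, -2s + 2t)
Step 1: at (-3, 0.5), ∇f = (-31, 7) → (-3, 0.5) − 0.05·(-31, 7) = (-1.45, 0.15)
Step 2: at (-1.45, 0.15), ∇f = (-14.8, 3.2) → (-1.45, 0.15) − 0.05·(-14.8, 3.2) = (-0.71, -0.01)
Step 3: at (-0.71, -0.01), ∇f = (-7.08, 1.4) → (-0.71, -0.01) − 0.05·(-7.08, 1.4) = (-0.356, -0.08)
s = -0.356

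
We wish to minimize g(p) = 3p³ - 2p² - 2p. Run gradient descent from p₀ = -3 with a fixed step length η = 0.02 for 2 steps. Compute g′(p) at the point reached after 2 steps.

821.760092951616

g′(p) = 9p² - 4p - 2
Step 1: g′(-3) = 91; p₁ = -3 − 0.02·91 = -4.82
Step 2: g′(-4.82) = 226.3716; p₂ = -4.82 − 0.02·226.3716 = -9.347432
g′(p) at (-9.347432) = 821.760092951616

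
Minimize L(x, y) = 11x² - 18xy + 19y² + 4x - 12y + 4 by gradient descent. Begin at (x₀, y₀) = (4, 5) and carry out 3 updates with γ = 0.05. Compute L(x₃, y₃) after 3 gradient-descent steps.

835.389952

∇L = (22x - 18y + 4, -18x + 38y - 12)
(x₁, y₁) = (4, 5) − 0.05·(2, 106) = (3.9, -0.3)
(x₂, y₂) = (3.9, -0.3) − 0.05·(95.2, -93.6) = (-0.86, 4.38)
(x₃, y₃) = (-0.86, 4.38) − 0.05·(-93.76, 169.92) = (3.828, -4.116)
L(3.828, -4.116) = 835.389952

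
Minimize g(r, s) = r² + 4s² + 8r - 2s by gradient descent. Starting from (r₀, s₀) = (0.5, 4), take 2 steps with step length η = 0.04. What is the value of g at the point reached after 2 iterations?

10.28398144

∇g = (2r + 8, 8s - 2)
(r₁, s₁) = (0.5, 4) − 0.04·(9, 30) = (0.14, 2.8)
(r₂, s₂) = (0.14, 2.8) − 0.04·(8.28, 20.4) = (-0.1912, 1.984)
g(-0.1912, 1.984) = 10.28398144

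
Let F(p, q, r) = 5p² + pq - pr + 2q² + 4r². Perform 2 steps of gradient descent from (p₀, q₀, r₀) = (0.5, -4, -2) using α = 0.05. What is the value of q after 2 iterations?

-2.5975

∇F = (10p + q - r, p + 4q, -p + 8r)
Step 1: at (0.5, -4, -2), ∇F = (3, -15.5, -16.5) → (0.5, -4, -2) − 0.05·(3, -15.5, -16.5) = (0.35, -3.225, -1.175)
Step 2: at (0.35, -3.225, -1.175), ∇F = (1.45, -12.55, -9.75) → (0.35, -3.225, -1.175) − 0.05·(1.45, -12.55, -9.75) = (0.2775, -2.5975, -0.6875)
q = -2.5975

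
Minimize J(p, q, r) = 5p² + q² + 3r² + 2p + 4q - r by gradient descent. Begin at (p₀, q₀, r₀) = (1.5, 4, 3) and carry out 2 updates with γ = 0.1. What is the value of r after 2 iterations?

0.62

∇J = (10p + 2, 2q + 4, 6r - 1)
(p₁, q₁, r₁) = (1.5, 4, 3) − 0.1·(17, 12, 17) = (-0.2, 2.8, 1.3)
(p₂, q₂, r₂) = (-0.2, 2.8, 1.3) − 0.1·(0, 9.6, 6.8) = (-0.2, 1.84, 0.62)
r = 0.62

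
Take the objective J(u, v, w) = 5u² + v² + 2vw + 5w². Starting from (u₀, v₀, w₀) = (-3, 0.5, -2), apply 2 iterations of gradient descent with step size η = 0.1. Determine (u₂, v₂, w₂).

(0, 0.66, -0.16)

∇J = (10u, 2v + 2w, 2v + 10w)
Step 1: at (-3, 0.5, -2), ∇J = (-30, -3, -19) → (-3, 0.5, -2) − 0.1·(-30, -3, -19) = (0, 0.8, -0.1)
Step 2: at (0, 0.8, -0.1), ∇J = (0, 1.4, 0.6) → (0, 0.8, -0.1) − 0.1·(0, 1.4, 0.6) = (0, 0.66, -0.16)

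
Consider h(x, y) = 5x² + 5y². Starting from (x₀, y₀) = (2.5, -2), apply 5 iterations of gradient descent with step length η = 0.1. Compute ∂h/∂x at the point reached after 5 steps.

0

∇h = (10x, 10y)
Step 1: at (2.5, -2), ∇h = (25, -20) → (2.5, -2) − 0.1·(25, -20) = (0, 0)
Step 2: at (0, 0), ∇h = (0, 0) → (0, 0) − 0.1·(0, 0) = (0, 0)
Step 3: at (0, 0), ∇h = (0, 0) → (0, 0) − 0.1·(0, 0) = (0, 0)
Step 4: at (0, 0), ∇h = (0, 0) → (0, 0) − 0.1·(0, 0) = (0, 0)
Step 5: at (0, 0), ∇h = (0, 0) → (0, 0) − 0.1·(0, 0) = (0, 0)
∂h/∂x at (0, 0) = 0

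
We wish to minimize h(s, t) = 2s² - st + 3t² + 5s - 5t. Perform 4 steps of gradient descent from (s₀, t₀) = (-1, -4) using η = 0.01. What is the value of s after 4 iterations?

∇h = (4s - t + 5, -s + 6t - 5)
(s₁, t₁) = (-1, -4) − 0.01·(5, -28) = (-1.05, -3.72)
(s₂, t₂) = (-1.05, -3.72) − 0.01·(4.52, -26.27) = (-1.0952, -3.4573)
(s₃, t₃) = (-1.0952, -3.4573) − 0.01·(4.0765, -24.6486) = (-1.135965, -3.210814)
(s₄, t₄) = (-1.135965, -3.210814) − 0.01·(3.666954, -23.128919) = (-1.17263454, -2.97952481)
s = -1.17263454

-1.17263454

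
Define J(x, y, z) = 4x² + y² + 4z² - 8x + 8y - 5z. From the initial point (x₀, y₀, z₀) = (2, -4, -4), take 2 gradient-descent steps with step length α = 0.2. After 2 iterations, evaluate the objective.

∇J = (8x - 8, 2y + 8, 8z - 5)
Step 1: at (2, -4, -4), ∇J = (8, 0, -37) → (2, -4, -4) − 0.2·(8, 0, -37) = (0.4, -4, 3.4)
Step 2: at (0.4, -4, 3.4), ∇J = (-4.8, 0, 22.2) → (0.4, -4, 3.4) − 0.2·(-4.8, 0, 22.2) = (1.36, -4, -1.04)
J(1.36, -4, -1.04) = -9.9552

-9.9552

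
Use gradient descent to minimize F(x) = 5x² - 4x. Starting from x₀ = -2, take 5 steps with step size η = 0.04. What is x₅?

0.213376

F′(x) = 10x - 4
Step 1: F′(-2) = -24; x₁ = -2 − 0.04·(-24) = -1.04
Step 2: F′(-1.04) = -14.4; x₂ = -1.04 − 0.04·(-14.4) = -0.464
Step 3: F′(-0.464) = -8.64; x₃ = -0.464 − 0.04·(-8.64) = -0.1184
Step 4: F′(-0.1184) = -5.184; x₄ = -0.1184 − 0.04·(-5.184) = 0.08896
Step 5: F′(0.08896) = -3.1104; x₅ = 0.08896 − 0.04·(-3.1104) = 0.213376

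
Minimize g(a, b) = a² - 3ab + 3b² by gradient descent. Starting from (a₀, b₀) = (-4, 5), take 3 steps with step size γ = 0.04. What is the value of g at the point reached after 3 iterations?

∇g = (2a - 3b, -3a + 6b)
Step 1: at (-4, 5), ∇g = (-23, 42) → (-4, 5) − 0.04·(-23, 42) = (-3.08, 3.32)
Step 2: at (-3.08, 3.32), ∇g = (-16.12, 29.16) → (-3.08, 3.32) − 0.04·(-16.12, 29.16) = (-2.4352, 2.1536)
Step 3: at (-2.4352, 2.1536), ∇g = (-11.3312, 20.2272) → (-2.4352, 2.1536) − 0.04·(-11.3312, 20.2272) = (-1.981952, 1.344512)
g(-1.981952, 1.344512) = 17.345546027008

17.345546027008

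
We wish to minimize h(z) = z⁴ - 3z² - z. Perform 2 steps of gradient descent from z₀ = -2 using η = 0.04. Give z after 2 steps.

h′(z) = 4z³ - 6z - 1
z₁ = -2 − 0.04·(-21) = -1.16
z₂ = -1.16 − 0.04·(-0.283584) = -1.14865664

-1.14865664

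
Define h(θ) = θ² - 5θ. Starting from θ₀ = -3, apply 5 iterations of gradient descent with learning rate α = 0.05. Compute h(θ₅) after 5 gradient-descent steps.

4.297522813025

h′(θ) = 2θ - 5
θ₁ = -3 − 0.05·(-11) = -2.45
θ₂ = -2.45 − 0.05·(-9.9) = -1.955
θ₃ = -1.955 − 0.05·(-8.91) = -1.5095
θ₄ = -1.5095 − 0.05·(-8.019) = -1.10855
θ₅ = -1.10855 − 0.05·(-7.2171) = -0.747695
h(-0.747695) = 4.297522813025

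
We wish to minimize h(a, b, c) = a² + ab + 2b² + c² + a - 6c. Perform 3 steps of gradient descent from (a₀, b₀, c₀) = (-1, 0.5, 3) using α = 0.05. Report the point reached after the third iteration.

∇h = (2a + b + 1, a + 4b, 2c - 6)
Step 1: at (-1, 0.5, 3), ∇h = (-0.5, 1, 0) → (-1, 0.5, 3) − 0.05·(-0.5, 1, 0) = (-0.975, 0.45, 3)
Step 2: at (-0.975, 0.45, 3), ∇h = (-0.5, 0.825, 0) → (-0.975, 0.45, 3) − 0.05·(-0.5, 0.825, 0) = (-0.95, 0.40875, 3)
Step 3: at (-0.95, 0.40875, 3), ∇h = (-0.49125, 0.685, 0) → (-0.95, 0.40875, 3) − 0.05·(-0.49125, 0.685, 0) = (-0.9254375, 0.3745, 3)

(-0.9254375, 0.3745, 3)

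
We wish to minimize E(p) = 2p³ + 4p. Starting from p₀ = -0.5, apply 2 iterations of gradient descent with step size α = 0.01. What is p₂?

E′(p) = 6p² + 4
p₁ = -0.5 − 0.01·5.5 = -0.555
p₂ = -0.555 − 0.01·5.84815 = -0.6134815

-0.6134815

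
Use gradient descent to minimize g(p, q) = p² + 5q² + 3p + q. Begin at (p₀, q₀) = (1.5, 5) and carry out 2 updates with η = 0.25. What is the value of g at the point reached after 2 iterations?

656.640625

∇g = (2p + 3, 10q + 1)
(p₁, q₁) = (1.5, 5) − 0.25·(6, 51) = (0, -7.75)
(p₂, q₂) = (0, -7.75) − 0.25·(3, -76.5) = (-0.75, 11.375)
g(-0.75, 11.375) = 656.640625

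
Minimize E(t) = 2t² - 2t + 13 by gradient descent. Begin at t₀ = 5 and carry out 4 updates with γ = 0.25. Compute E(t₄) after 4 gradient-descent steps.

E′(t) = 4t - 2
Step 1: E′(5) = 18; t₁ = 5 − 0.25·18 = 0.5
Step 2: E′(0.5) = 0; t₂ = 0.5 − 0.25·0 = 0.5
Step 3: E′(0.5) = 0; t₃ = 0.5 − 0.25·0 = 0.5
Step 4: E′(0.5) = 0; t₄ = 0.5 − 0.25·0 = 0.5
E(0.5) = 12.5

12.5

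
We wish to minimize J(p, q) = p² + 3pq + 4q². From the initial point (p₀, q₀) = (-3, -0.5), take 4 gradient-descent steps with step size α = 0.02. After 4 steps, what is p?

-2.51471952

∇J = (2p + 3q, 3p + 8q)
Step 1: at (-3, -0.5), ∇J = (-7.5, -13) → (-3, -0.5) − 0.02·(-7.5, -13) = (-2.85, -0.24)
Step 2: at (-2.85, -0.24), ∇J = (-6.42, -10.47) → (-2.85, -0.24) − 0.02·(-6.42, -10.47) = (-2.7216, -0.0306)
Step 3: at (-2.7216, -0.0306), ∇J = (-5.535, -8.4096) → (-2.7216, -0.0306) − 0.02·(-5.535, -8.4096) = (-2.6109, 0.137592)
Step 4: at (-2.6109, 0.137592), ∇J = (-4.809024, -6.731964) → (-2.6109, 0.137592) − 0.02·(-4.809024, -6.731964) = (-2.51471952, 0.27223128)
p = -2.51471952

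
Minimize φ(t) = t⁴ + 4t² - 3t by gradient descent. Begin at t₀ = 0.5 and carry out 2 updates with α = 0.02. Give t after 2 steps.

0.44649416

φ′(t) = 4t³ + 8t - 3
t₁ = 0.5 − 0.02·1.5 = 0.47
t₂ = 0.47 − 0.02·1.175292 = 0.44649416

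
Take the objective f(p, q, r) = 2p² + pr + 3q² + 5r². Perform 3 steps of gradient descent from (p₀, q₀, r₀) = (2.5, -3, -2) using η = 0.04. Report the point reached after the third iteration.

∇f = (4p + r, 6q, p + 10r)
(p₁, q₁, r₁) = (2.5, -3, -2) − 0.04·(8, -18, -17.5) = (2.18, -2.28, -1.3)
(p₂, q₂, r₂) = (2.18, -2.28, -1.3) − 0.04·(7.42, -13.68, -10.82) = (1.8832, -1.7328, -0.8672)
(p₃, q₃, r₃) = (1.8832, -1.7328, -0.8672) − 0.04·(6.6656, -10.3968, -6.7888) = (1.616576, -1.316928, -0.595648)

(1.616576, -1.316928, -0.595648)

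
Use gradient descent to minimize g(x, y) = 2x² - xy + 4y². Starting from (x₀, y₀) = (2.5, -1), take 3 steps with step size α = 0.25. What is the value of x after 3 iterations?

-0.421875

∇g = (4x - y, -x + 8y)
(x₁, y₁) = (2.5, -1) − 0.25·(11, -10.5) = (-0.25, 1.625)
(x₂, y₂) = (-0.25, 1.625) − 0.25·(-2.625, 13.25) = (0.40625, -1.6875)
(x₃, y₃) = (0.40625, -1.6875) − 0.25·(3.3125, -13.90625) = (-0.421875, 1.7890625)
x = -0.421875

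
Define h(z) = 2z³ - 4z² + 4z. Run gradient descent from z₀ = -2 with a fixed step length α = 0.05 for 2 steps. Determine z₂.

h′(z) = 6z² - 8z + 4
Step 1: h′(-2) = 44; z₁ = -2 − 0.05·44 = -4.2
Step 2: h′(-4.2) = 143.44; z₂ = -4.2 − 0.05·143.44 = -11.372

-11.372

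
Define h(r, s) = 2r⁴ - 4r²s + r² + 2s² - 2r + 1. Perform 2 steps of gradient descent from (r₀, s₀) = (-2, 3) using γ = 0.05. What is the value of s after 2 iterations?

2.722

∇h = (8r³ - 8rs + 2r - 2, -4r² + 4s)
(r₁, s₁) = (-2, 3) − 0.05·(-22, -4) = (-0.9, 3.2)
(r₂, s₂) = (-0.9, 3.2) − 0.05·(13.408, 9.56) = (-1.5704, 2.722)
s = 2.722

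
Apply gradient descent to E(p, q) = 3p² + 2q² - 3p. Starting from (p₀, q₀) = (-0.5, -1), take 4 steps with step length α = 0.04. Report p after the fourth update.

∇E = (6p - 3, 4q)
(p₁, q₁) = (-0.5, -1) − 0.04·(-6, -4) = (-0.26, -0.84)
(p₂, q₂) = (-0.26, -0.84) − 0.04·(-4.56, -3.36) = (-0.0776, -0.7056)
(p₃, q₃) = (-0.0776, -0.7056) − 0.04·(-3.4656, -2.8224) = (0.061024, -0.592704)
(p₄, q₄) = (0.061024, -0.592704) − 0.04·(-2.633856, -2.370816) = (0.16637824, -0.49787136)
p = 0.16637824

0.16637824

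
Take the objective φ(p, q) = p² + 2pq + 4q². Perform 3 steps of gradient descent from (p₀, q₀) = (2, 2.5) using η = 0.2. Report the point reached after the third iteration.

(0.104, -1.196)

∇φ = (2p + 2q, 2p + 8q)
Step 1: at (2, 2.5), ∇φ = (9, 24) → (2, 2.5) − 0.2·(9, 24) = (0.2, -2.3)
Step 2: at (0.2, -2.3), ∇φ = (-4.2, -18) → (0.2, -2.3) − 0.2·(-4.2, -18) = (1.04, 1.3)
Step 3: at (1.04, 1.3), ∇φ = (4.68, 12.48) → (1.04, 1.3) − 0.2·(4.68, 12.48) = (0.104, -1.196)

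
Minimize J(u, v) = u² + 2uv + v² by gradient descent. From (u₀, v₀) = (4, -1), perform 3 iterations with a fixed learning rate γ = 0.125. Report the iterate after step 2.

(2.875, -2.125)

∇J = (2u + 2v, 2u + 2v)
(u₁, v₁) = (4, -1) − 0.125·(6, 6) = (3.25, -1.75)
(u₂, v₂) = (3.25, -1.75) − 0.125·(3, 3) = (2.875, -2.125)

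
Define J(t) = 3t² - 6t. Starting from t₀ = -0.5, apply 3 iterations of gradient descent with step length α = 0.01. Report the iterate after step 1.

-0.41

J′(t) = 6t - 6
Step 1: J′(-0.5) = -9; t₁ = -0.5 − 0.01·(-9) = -0.41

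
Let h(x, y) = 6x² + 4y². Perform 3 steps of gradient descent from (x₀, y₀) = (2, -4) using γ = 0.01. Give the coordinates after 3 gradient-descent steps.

(1.362944, -3.114752)

∇h = (12x, 8y)
(x₁, y₁) = (2, -4) − 0.01·(24, -32) = (1.76, -3.68)
(x₂, y₂) = (1.76, -3.68) − 0.01·(21.12, -29.44) = (1.5488, -3.3856)
(x₃, y₃) = (1.5488, -3.3856) − 0.01·(18.5856, -27.0848) = (1.362944, -3.114752)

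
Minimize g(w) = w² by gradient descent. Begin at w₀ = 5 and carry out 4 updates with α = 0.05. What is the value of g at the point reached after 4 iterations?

g′(w) = 2w
Step 1: g′(5) = 10; w₁ = 5 − 0.05·10 = 4.5
Step 2: g′(4.5) = 9; w₂ = 4.5 − 0.05·9 = 4.05
Step 3: g′(4.05) = 8.1; w₃ = 4.05 − 0.05·8.1 = 3.645
Step 4: g′(3.645) = 7.29; w₄ = 3.645 − 0.05·7.29 = 3.2805
g(3.2805) = 10.76168025

10.76168025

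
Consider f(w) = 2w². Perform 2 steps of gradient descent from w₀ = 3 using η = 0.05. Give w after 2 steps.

1.92

f′(w) = 4w
w₁ = 3 − 0.05·12 = 2.4
w₂ = 2.4 − 0.05·9.6 = 1.92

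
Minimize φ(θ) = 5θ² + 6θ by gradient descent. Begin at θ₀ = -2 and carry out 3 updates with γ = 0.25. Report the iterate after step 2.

-3.75

φ′(θ) = 10θ + 6
θ₁ = -2 − 0.25·(-14) = 1.5
θ₂ = 1.5 − 0.25·21 = -3.75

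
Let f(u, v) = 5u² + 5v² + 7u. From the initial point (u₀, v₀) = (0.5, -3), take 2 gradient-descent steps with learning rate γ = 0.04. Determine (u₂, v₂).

∇f = (10u + 7, 10v)
Step 1: at (0.5, -3), ∇f = (12, -30) → (0.5, -3) − 0.04·(12, -30) = (0.02, -1.8)
Step 2: at (0.02, -1.8), ∇f = (7.2, -18) → (0.02, -1.8) − 0.04·(7.2, -18) = (-0.268, -1.08)

(-0.268, -1.08)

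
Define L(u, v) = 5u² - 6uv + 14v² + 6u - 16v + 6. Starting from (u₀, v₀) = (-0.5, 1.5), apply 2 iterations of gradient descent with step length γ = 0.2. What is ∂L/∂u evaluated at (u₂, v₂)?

∇L = (10u - 6v + 6, -6u + 28v - 16)
Step 1: at (-0.5, 1.5), ∇L = (-8, 29) → (-0.5, 1.5) − 0.2·(-8, 29) = (1.1, -4.3)
Step 2: at (1.1, -4.3), ∇L = (42.8, -143) → (1.1, -4.3) − 0.2·(42.8, -143) = (-7.46, 24.3)
∂L/∂u at (-7.46, 24.3) = -214.4

-214.4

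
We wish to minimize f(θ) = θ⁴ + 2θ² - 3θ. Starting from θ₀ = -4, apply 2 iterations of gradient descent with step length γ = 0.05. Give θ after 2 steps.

-177.421875

f′(θ) = 4θ³ + 4θ - 3
θ₁ = -4 − 0.05·(-275) = 9.75
θ₂ = 9.75 − 0.05·3743.4375 = -177.421875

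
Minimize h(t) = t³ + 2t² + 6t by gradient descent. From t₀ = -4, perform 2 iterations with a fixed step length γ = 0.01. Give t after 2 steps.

h′(t) = 3t² + 4t + 6
Step 1: h′(-4) = 38; t₁ = -4 − 0.01·38 = -4.38
Step 2: h′(-4.38) = 46.0332; t₂ = -4.38 − 0.01·46.0332 = -4.840332

-4.840332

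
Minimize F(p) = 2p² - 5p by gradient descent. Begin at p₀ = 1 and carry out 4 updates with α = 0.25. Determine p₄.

1.25

F′(p) = 4p - 5
Step 1: F′(1) = -1; p₁ = 1 − 0.25·(-1) = 1.25
Step 2: F′(1.25) = 0; p₂ = 1.25 − 0.25·0 = 1.25
Step 3: F′(1.25) = 0; p₃ = 1.25 − 0.25·0 = 1.25
Step 4: F′(1.25) = 0; p₄ = 1.25 − 0.25·0 = 1.25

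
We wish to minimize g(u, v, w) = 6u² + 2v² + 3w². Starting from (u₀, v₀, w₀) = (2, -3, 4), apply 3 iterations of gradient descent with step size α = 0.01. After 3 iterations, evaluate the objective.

58.349087788032

∇g = (12u, 4v, 6w)
Step 1: at (2, -3, 4), ∇g = (24, -12, 24) → (2, -3, 4) − 0.01·(24, -12, 24) = (1.76, -2.88, 3.76)
Step 2: at (1.76, -2.88, 3.76), ∇g = (21.12, -11.52, 22.56) → (1.76, -2.88, 3.76) − 0.01·(21.12, -11.52, 22.56) = (1.5488, -2.7648, 3.5344)
Step 3: at (1.5488, -2.7648, 3.5344), ∇g = (18.5856, -11.0592, 21.2064) → (1.5488, -2.7648, 3.5344) − 0.01·(18.5856, -11.0592, 21.2064) = (1.362944, -2.654208, 3.322336)
g(1.362944, -2.654208, 3.322336) = 58.349087788032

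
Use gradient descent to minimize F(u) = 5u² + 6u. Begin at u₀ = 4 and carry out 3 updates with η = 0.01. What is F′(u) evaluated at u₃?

F′(u) = 10u + 6
u₁ = 4 − 0.01·46 = 3.54
u₂ = 3.54 − 0.01·41.4 = 3.126
u₃ = 3.126 − 0.01·37.26 = 2.7534
F′(u) at (2.7534) = 33.534

33.534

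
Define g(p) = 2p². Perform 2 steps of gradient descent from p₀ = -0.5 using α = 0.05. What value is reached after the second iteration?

g′(p) = 4p
Step 1: g′(-0.5) = -2; p₁ = -0.5 − 0.05·(-2) = -0.4
Step 2: g′(-0.4) = -1.6; p₂ = -0.4 − 0.05·(-1.6) = -0.32

-0.32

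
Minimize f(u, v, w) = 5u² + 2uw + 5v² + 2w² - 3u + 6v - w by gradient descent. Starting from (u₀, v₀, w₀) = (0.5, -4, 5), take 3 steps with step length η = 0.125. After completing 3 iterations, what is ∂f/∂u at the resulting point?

∇f = (10u + 2w - 3, 10v + 6, 2u + 4w - 1)
Step 1: at (0.5, -4, 5), ∇f = (12, -34, 20) → (0.5, -4, 5) − 0.125·(12, -34, 20) = (-1, 0.25, 2.5)
Step 2: at (-1, 0.25, 2.5), ∇f = (-8, 8.5, 7) → (-1, 0.25, 2.5) − 0.125·(-8, 8.5, 7) = (0, -0.8125, 1.625)
Step 3: at (0, -0.8125, 1.625), ∇f = (0.25, -2.125, 5.5) → (0, -0.8125, 1.625) − 0.125·(0.25, -2.125, 5.5) = (-0.03125, -0.546875, 0.9375)
∂f/∂u at (-0.03125, -0.546875, 0.9375) = -1.4375

-1.4375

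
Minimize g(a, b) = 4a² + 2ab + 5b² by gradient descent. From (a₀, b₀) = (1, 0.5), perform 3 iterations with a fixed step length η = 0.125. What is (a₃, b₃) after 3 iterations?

(-0.03125, -0.0546875)

∇g = (8a + 2b, 2a + 10b)
Step 1: at (1, 0.5), ∇g = (9, 7) → (1, 0.5) − 0.125·(9, 7) = (-0.125, -0.375)
Step 2: at (-0.125, -0.375), ∇g = (-1.75, -4) → (-0.125, -0.375) − 0.125·(-1.75, -4) = (0.09375, 0.125)
Step 3: at (0.09375, 0.125), ∇g = (1, 1.4375) → (0.09375, 0.125) − 0.125·(1, 1.4375) = (-0.03125, -0.0546875)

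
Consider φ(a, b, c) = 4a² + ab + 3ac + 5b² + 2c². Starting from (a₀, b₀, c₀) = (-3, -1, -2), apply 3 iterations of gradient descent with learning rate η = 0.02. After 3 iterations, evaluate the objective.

18.1346060928

∇φ = (8a + b + 3c, a + 10b, 3a + 4c)
Step 1: at (-3, -1, -2), ∇φ = (-31, -13, -17) → (-3, -1, -2) − 0.02·(-31, -13, -17) = (-2.38, -0.74, -1.66)
Step 2: at (-2.38, -0.74, -1.66), ∇φ = (-24.76, -9.78, -13.78) → (-2.38, -0.74, -1.66) − 0.02·(-24.76, -9.78, -13.78) = (-1.8848, -0.5444, -1.3844)
Step 3: at (-1.8848, -0.5444, -1.3844), ∇φ = (-19.776, -7.3288, -11.192) → (-1.8848, -0.5444, -1.3844) − 0.02·(-19.776, -7.3288, -11.192) = (-1.48928, -0.397824, -1.16056)
φ(-1.48928, -0.397824, -1.16056) = 18.1346060928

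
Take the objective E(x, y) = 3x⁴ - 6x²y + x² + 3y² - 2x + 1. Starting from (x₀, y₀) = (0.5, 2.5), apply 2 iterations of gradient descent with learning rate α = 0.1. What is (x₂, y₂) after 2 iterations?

∇E = (12x³ - 12xy + 2x - 2, -6x² + 6y)
Step 1: at (0.5, 2.5), ∇E = (-14.5, 13.5) → (0.5, 2.5) − 0.1·(-14.5, 13.5) = (1.95, 1.15)
Step 2: at (1.95, 1.15), ∇E = (63.9685, -15.915) → (1.95, 1.15) − 0.1·(63.9685, -15.915) = (-4.44685, 2.7415)

(-4.44685, 2.7415)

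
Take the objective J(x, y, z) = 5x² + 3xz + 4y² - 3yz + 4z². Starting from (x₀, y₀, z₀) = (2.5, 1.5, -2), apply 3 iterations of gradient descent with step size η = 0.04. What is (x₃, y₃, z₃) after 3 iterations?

∇J = (10x + 3z, 8y - 3z, 3x - 3y + 8z)
(x₁, y₁, z₁) = (2.5, 1.5, -2) − 0.04·(19, 18, -13) = (1.74, 0.78, -1.48)
(x₂, y₂, z₂) = (1.74, 0.78, -1.48) − 0.04·(12.96, 10.68, -8.96) = (1.2216, 0.3528, -1.1216)
(x₃, y₃, z₃) = (1.2216, 0.3528, -1.1216) − 0.04·(8.8512, 6.1872, -6.3664) = (0.867552, 0.105312, -0.866944)

(0.867552, 0.105312, -0.866944)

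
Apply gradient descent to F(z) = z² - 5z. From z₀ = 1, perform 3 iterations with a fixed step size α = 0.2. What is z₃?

2.176

F′(z) = 2z - 5
z₁ = 1 − 0.2·(-3) = 1.6
z₂ = 1.6 − 0.2·(-1.8) = 1.96
z₃ = 1.96 − 0.2·(-1.08) = 2.176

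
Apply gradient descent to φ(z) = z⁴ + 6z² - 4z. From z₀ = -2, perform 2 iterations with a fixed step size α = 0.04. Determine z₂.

0.35776

φ′(z) = 4z³ + 12z - 4
z₁ = -2 − 0.04·(-60) = 0.4
z₂ = 0.4 − 0.04·1.056 = 0.35776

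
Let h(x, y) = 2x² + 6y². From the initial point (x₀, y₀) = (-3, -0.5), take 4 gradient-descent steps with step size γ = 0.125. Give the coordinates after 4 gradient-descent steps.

∇h = (4x, 12y)
(x₁, y₁) = (-3, -0.5) − 0.125·(-12, -6) = (-1.5, 0.25)
(x₂, y₂) = (-1.5, 0.25) − 0.125·(-6, 3) = (-0.75, -0.125)
(x₃, y₃) = (-0.75, -0.125) − 0.125·(-3, -1.5) = (-0.375, 0.0625)
(x₄, y₄) = (-0.375, 0.0625) − 0.125·(-1.5, 0.75) = (-0.1875, -0.03125)

(-0.1875, -0.03125)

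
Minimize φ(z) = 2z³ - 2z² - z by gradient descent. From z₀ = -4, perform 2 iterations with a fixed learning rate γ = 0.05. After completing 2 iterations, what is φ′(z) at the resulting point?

9173.109333375

φ′(z) = 6z² - 4z - 1
Step 1: φ′(-4) = 111; z₁ = -4 − 0.05·111 = -9.55
Step 2: φ′(-9.55) = 584.415; z₂ = -9.55 − 0.05·584.415 = -38.77075
φ′(z) at (-38.77075) = 9173.109333375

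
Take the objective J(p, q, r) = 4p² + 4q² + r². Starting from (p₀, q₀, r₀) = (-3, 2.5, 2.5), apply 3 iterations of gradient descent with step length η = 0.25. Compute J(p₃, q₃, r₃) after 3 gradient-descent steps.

61.09765625

∇J = (8p, 8q, 2r)
Step 1: at (-3, 2.5, 2.5), ∇J = (-24, 20, 5) → (-3, 2.5, 2.5) − 0.25·(-24, 20, 5) = (3, -2.5, 1.25)
Step 2: at (3, -2.5, 1.25), ∇J = (24, -20, 2.5) → (3, -2.5, 1.25) − 0.25·(24, -20, 2.5) = (-3, 2.5, 0.625)
Step 3: at (-3, 2.5, 0.625), ∇J = (-24, 20, 1.25) → (-3, 2.5, 0.625) − 0.25·(-24, 20, 1.25) = (3, -2.5, 0.3125)
J(3, -2.5, 0.3125) = 61.09765625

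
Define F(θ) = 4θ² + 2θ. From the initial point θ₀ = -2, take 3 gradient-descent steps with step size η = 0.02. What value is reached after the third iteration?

F′(θ) = 8θ + 2
Step 1: F′(-2) = -14; θ₁ = -2 − 0.02·(-14) = -1.72
Step 2: F′(-1.72) = -11.76; θ₂ = -1.72 − 0.02·(-11.76) = -1.4848
Step 3: F′(-1.4848) = -9.8784; θ₃ = -1.4848 − 0.02·(-9.8784) = -1.287232

-1.287232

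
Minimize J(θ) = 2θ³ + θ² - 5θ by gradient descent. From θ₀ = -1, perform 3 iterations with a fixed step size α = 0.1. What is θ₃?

J′(θ) = 6θ² + 2θ - 5
Step 1: J′(-1) = -1; θ₁ = -1 − 0.1·(-1) = -0.9
Step 2: J′(-0.9) = -1.94; θ₂ = -0.9 − 0.1·(-1.94) = -0.706
Step 3: J′(-0.706) = -3.421384; θ₃ = -0.706 − 0.1·(-3.421384) = -0.3638616

-0.3638616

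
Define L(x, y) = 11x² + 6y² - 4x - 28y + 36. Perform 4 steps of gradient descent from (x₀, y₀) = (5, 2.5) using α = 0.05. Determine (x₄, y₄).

(0.1823, 2.3376)

∇L = (22x - 4, 12y - 28)
(x₁, y₁) = (5, 2.5) − 0.05·(106, 2) = (-0.3, 2.4)
(x₂, y₂) = (-0.3, 2.4) − 0.05·(-10.6, 0.8) = (0.23, 2.36)
(x₃, y₃) = (0.23, 2.36) − 0.05·(1.06, 0.32) = (0.177, 2.344)
(x₄, y₄) = (0.177, 2.344) − 0.05·(-0.106, 0.128) = (0.1823, 2.3376)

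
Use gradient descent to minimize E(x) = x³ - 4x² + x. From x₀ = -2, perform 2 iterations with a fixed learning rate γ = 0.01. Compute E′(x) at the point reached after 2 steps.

43.041269140587

E′(x) = 3x² - 8x + 1
x₁ = -2 − 0.01·29 = -2.29
x₂ = -2.29 − 0.01·35.0523 = -2.640523
E′(x) at (-2.640523) = 43.041269140587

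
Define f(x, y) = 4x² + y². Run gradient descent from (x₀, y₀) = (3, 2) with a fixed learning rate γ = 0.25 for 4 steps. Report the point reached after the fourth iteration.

(3, 0.125)

∇f = (8x, 2y)
Step 1: at (3, 2), ∇f = (24, 4) → (3, 2) − 0.25·(24, 4) = (-3, 1)
Step 2: at (-3, 1), ∇f = (-24, 2) → (-3, 1) − 0.25·(-24, 2) = (3, 0.5)
Step 3: at (3, 0.5), ∇f = (24, 1) → (3, 0.5) − 0.25·(24, 1) = (-3, 0.25)
Step 4: at (-3, 0.25), ∇f = (-24, 0.5) → (-3, 0.25) − 0.25·(-24, 0.5) = (3, 0.125)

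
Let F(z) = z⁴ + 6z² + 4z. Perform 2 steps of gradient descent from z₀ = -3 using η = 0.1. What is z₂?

-535

F′(z) = 4z³ + 12z + 4
z₁ = -3 − 0.1·(-140) = 11
z₂ = 11 − 0.1·5460 = -535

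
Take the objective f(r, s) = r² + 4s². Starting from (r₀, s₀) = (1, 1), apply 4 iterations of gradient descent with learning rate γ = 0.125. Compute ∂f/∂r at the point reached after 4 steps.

∇f = (2r, 8s)
Step 1: at (1, 1), ∇f = (2, 8) → (1, 1) − 0.125·(2, 8) = (0.75, 0)
Step 2: at (0.75, 0), ∇f = (1.5, 0) → (0.75, 0) − 0.125·(1.5, 0) = (0.5625, 0)
Step 3: at (0.5625, 0), ∇f = (1.125, 0) → (0.5625, 0) − 0.125·(1.125, 0) = (0.421875, 0)
Step 4: at (0.421875, 0), ∇f = (0.84375, 0) → (0.421875, 0) − 0.125·(0.84375, 0) = (0.31640625, 0)
∂f/∂r at (0.31640625, 0) = 0.6328125

0.6328125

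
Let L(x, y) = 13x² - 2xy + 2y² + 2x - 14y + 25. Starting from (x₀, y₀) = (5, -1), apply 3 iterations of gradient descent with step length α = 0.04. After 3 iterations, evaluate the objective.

12.165248

∇L = (26x - 2y + 2, -2x + 4y - 14)
(x₁, y₁) = (5, -1) − 0.04·(134, -28) = (-0.36, 0.12)
(x₂, y₂) = (-0.36, 0.12) − 0.04·(-7.6, -12.8) = (-0.056, 0.632)
(x₃, y₃) = (-0.056, 0.632) − 0.04·(-0.72, -11.36) = (-0.0272, 1.0864)
L(-0.0272, 1.0864) = 12.165248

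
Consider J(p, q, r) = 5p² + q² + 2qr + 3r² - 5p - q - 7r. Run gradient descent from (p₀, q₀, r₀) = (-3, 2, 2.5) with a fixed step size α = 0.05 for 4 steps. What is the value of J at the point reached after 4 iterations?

∇J = (10p - 5, 2q + 2r - 1, 2q + 6r - 7)
(p₁, q₁, r₁) = (-3, 2, 2.5) − 0.05·(-35, 8, 12) = (-1.25, 1.6, 1.9)
(p₂, q₂, r₂) = (-1.25, 1.6, 1.9) − 0.05·(-17.5, 6, 7.6) = (-0.375, 1.3, 1.52)
(p₃, q₃, r₃) = (-0.375, 1.3, 1.52) − 0.05·(-8.75, 4.64, 4.72) = (0.0625, 1.068, 1.284)
(p₄, q₄, r₄) = (0.0625, 1.068, 1.284) − 0.05·(-4.375, 3.704, 2.84) = (0.28125, 0.8828, 1.142)
J(0.28125, 0.8828, 1.142) = -3.1793991475

-3.1793991475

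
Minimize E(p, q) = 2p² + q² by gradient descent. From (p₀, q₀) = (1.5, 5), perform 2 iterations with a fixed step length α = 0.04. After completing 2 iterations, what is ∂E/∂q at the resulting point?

∇E = (4p, 2q)
Step 1: at (1.5, 5), ∇E = (6, 10) → (1.5, 5) − 0.04·(6, 10) = (1.26, 4.6)
Step 2: at (1.26, 4.6), ∇E = (5.04, 9.2) → (1.26, 4.6) − 0.04·(5.04, 9.2) = (1.0584, 4.232)
∂E/∂q at (1.0584, 4.232) = 8.464

8.464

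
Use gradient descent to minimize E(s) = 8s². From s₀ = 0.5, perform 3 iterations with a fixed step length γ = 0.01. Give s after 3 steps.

0.296352

E′(s) = 16s
s₁ = 0.5 − 0.01·8 = 0.42
s₂ = 0.42 − 0.01·6.72 = 0.3528
s₃ = 0.3528 − 0.01·5.6448 = 0.296352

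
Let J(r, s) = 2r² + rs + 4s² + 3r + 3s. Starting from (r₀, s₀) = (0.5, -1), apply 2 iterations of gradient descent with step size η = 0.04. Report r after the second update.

∇J = (4r + s + 3, r + 8s + 3)
(r₁, s₁) = (0.5, -1) − 0.04·(4, -4.5) = (0.34, -0.82)
(r₂, s₂) = (0.34, -0.82) − 0.04·(3.54, -3.22) = (0.1984, -0.6912)
r = 0.1984

0.1984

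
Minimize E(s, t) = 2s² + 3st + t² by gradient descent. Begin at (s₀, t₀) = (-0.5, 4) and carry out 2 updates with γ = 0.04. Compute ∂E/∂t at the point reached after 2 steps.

3.4832

∇E = (4s + 3t, 3s + 2t)
(s₁, t₁) = (-0.5, 4) − 0.04·(10, 6.5) = (-0.9, 3.74)
(s₂, t₂) = (-0.9, 3.74) − 0.04·(7.62, 4.78) = (-1.2048, 3.5488)
∂E/∂t at (-1.2048, 3.5488) = 3.4832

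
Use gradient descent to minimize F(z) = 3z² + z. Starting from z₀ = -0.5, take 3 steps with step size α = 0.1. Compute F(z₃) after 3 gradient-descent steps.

-0.081968

F′(z) = 6z + 1
z₁ = -0.5 − 0.1·(-2) = -0.3
z₂ = -0.3 − 0.1·(-0.8) = -0.22
z₃ = -0.22 − 0.1·(-0.32) = -0.188
F(-0.188) = -0.081968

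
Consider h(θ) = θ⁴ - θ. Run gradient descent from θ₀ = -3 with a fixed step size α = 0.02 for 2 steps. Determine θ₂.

-0.75589056

h′(θ) = 4θ³ - 1
Step 1: h′(-3) = -109; θ₁ = -3 − 0.02·(-109) = -0.82
Step 2: h′(-0.82) = -3.205472; θ₂ = -0.82 − 0.02·(-3.205472) = -0.75589056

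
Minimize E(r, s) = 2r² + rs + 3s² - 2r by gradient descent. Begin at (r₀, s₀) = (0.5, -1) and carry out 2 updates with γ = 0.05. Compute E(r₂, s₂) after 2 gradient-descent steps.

0.062009375

∇E = (4r + s - 2, r + 6s)
(r₁, s₁) = (0.5, -1) − 0.05·(-1, -5.5) = (0.55, -0.725)
(r₂, s₂) = (0.55, -0.725) − 0.05·(-0.525, -3.8) = (0.57625, -0.535)
E(0.57625, -0.535) = 0.062009375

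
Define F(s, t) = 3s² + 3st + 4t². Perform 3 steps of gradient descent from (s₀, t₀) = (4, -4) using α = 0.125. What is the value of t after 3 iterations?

∇F = (6s + 3t, 3s + 8t)
(s₁, t₁) = (4, -4) − 0.125·(12, -20) = (2.5, -1.5)
(s₂, t₂) = (2.5, -1.5) − 0.125·(10.5, -4.5) = (1.1875, -0.9375)
(s₃, t₃) = (1.1875, -0.9375) − 0.125·(4.3125, -3.9375) = (0.6484375, -0.4453125)
t = -0.4453125

-0.4453125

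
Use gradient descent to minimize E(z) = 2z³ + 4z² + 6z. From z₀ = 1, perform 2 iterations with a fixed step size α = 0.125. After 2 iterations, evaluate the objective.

-19.82373046875

E′(z) = 6z² + 8z + 6
z₁ = 1 − 0.125·20 = -1.5
z₂ = -1.5 − 0.125·7.5 = -2.4375
E(-2.4375) = -19.82373046875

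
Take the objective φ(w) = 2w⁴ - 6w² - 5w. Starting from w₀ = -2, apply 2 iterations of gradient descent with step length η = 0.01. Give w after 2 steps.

-1.38809

φ′(w) = 8w³ - 12w - 5
Step 1: φ′(-2) = -45; w₁ = -2 − 0.01·(-45) = -1.55
Step 2: φ′(-1.55) = -16.191; w₂ = -1.55 − 0.01·(-16.191) = -1.38809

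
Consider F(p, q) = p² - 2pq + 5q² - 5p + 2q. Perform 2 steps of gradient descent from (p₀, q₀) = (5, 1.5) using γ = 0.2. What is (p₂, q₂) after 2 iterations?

(3.8, 1.34)

∇F = (2p - 2q - 5, -2p + 10q + 2)
(p₁, q₁) = (5, 1.5) − 0.2·(2, 7) = (4.6, 0.1)
(p₂, q₂) = (4.6, 0.1) − 0.2·(4, -6.2) = (3.8, 1.34)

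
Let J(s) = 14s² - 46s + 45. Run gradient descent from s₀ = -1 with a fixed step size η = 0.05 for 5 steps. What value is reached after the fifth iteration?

J′(s) = 28s - 46
Step 1: J′(-1) = -74; s₁ = -1 − 0.05·(-74) = 2.7
Step 2: J′(2.7) = 29.6; s₂ = 2.7 − 0.05·29.6 = 1.22
Step 3: J′(1.22) = -11.84; s₃ = 1.22 − 0.05·(-11.84) = 1.812
Step 4: J′(1.812) = 4.736; s₄ = 1.812 − 0.05·4.736 = 1.5752
Step 5: J′(1.5752) = -1.8944; s₅ = 1.5752 − 0.05·(-1.8944) = 1.66992

1.66992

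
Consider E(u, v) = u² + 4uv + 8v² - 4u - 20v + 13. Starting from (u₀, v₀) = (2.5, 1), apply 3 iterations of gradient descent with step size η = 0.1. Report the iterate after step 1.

∇E = (2u + 4v - 4, 4u + 16v - 20)
Step 1: at (2.5, 1), ∇E = (5, 6) → (2.5, 1) − 0.1·(5, 6) = (2, 0.4)

(2, 0.4)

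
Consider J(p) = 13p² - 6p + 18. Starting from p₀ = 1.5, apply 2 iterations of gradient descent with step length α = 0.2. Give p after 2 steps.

J′(p) = 26p - 6
p₁ = 1.5 − 0.2·33 = -5.1
p₂ = -5.1 − 0.2·(-138.6) = 22.62

22.62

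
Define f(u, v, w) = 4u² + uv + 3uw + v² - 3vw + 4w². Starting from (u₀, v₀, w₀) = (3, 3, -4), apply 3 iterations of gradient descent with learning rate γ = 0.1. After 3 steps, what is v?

0.117

∇f = (8u + v + 3w, u + 2v - 3w, 3u - 3v + 8w)
(u₁, v₁, w₁) = (3, 3, -4) − 0.1·(15, 21, -32) = (1.5, 0.9, -0.8)
(u₂, v₂, w₂) = (1.5, 0.9, -0.8) − 0.1·(10.5, 5.7, -4.6) = (0.45, 0.33, -0.34)
(u₃, v₃, w₃) = (0.45, 0.33, -0.34) − 0.1·(2.91, 2.13, -2.36) = (0.159, 0.117, -0.104)
v = 0.117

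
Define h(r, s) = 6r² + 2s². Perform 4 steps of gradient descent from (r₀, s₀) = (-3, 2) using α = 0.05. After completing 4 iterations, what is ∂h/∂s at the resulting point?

3.2768

∇h = (12r, 4s)
(r₁, s₁) = (-3, 2) − 0.05·(-36, 8) = (-1.2, 1.6)
(r₂, s₂) = (-1.2, 1.6) − 0.05·(-14.4, 6.4) = (-0.48, 1.28)
(r₃, s₃) = (-0.48, 1.28) − 0.05·(-5.76, 5.12) = (-0.192, 1.024)
(r₄, s₄) = (-0.192, 1.024) − 0.05·(-2.304, 4.096) = (-0.0768, 0.8192)
∂h/∂s at (-0.0768, 0.8192) = 3.2768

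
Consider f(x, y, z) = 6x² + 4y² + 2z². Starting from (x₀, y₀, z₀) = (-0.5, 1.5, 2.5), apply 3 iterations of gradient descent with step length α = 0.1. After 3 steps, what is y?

0.012

∇f = (12x, 8y, 4z)
(x₁, y₁, z₁) = (-0.5, 1.5, 2.5) − 0.1·(-6, 12, 10) = (0.1, 0.3, 1.5)
(x₂, y₂, z₂) = (0.1, 0.3, 1.5) − 0.1·(1.2, 2.4, 6) = (-0.02, 0.06, 0.9)
(x₃, y₃, z₃) = (-0.02, 0.06, 0.9) − 0.1·(-0.24, 0.48, 3.6) = (0.004, 0.012, 0.54)
y = 0.012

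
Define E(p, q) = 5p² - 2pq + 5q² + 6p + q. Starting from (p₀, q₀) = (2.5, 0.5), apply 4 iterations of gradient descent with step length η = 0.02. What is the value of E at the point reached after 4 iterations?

7.34206922203136

∇E = (10p - 2q + 6, -2p + 10q + 1)
Step 1: at (2.5, 0.5), ∇E = (30, 1) → (2.5, 0.5) − 0.02·(30, 1) = (1.9, 0.48)
Step 2: at (1.9, 0.48), ∇E = (24.04, 2) → (1.9, 0.48) − 0.02·(24.04, 2) = (1.4192, 0.44)
Step 3: at (1.4192, 0.44), ∇E = (19.312, 2.5616) → (1.4192, 0.44) − 0.02·(19.312, 2.5616) = (1.03296, 0.388768)
Step 4: at (1.03296, 0.388768), ∇E = (15.552064, 2.82176) → (1.03296, 0.388768) − 0.02·(15.552064, 2.82176) = (0.72191872, 0.3323328)
E(0.72191872, 0.3323328) = 7.34206922203136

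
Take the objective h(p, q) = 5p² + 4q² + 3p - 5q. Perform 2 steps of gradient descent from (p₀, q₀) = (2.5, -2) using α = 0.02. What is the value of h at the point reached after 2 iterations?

27.76639936

∇h = (10p + 3, 8q - 5)
Step 1: at (2.5, -2), ∇h = (28, -21) → (2.5, -2) − 0.02·(28, -21) = (1.94, -1.58)
Step 2: at (1.94, -1.58), ∇h = (22.4, -17.64) → (1.94, -1.58) − 0.02·(22.4, -17.64) = (1.492, -1.2272)
h(1.492, -1.2272) = 27.76639936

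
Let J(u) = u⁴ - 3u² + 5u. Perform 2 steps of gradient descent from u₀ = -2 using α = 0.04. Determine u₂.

J′(u) = 4u³ - 6u + 5
Step 1: J′(-2) = -15; u₁ = -2 − 0.04·(-15) = -1.4
Step 2: J′(-1.4) = 2.424; u₂ = -1.4 − 0.04·2.424 = -1.49696

-1.49696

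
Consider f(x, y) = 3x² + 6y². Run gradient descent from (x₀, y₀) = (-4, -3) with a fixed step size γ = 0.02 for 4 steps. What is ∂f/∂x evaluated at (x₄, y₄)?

-14.39268864

∇f = (6x, 12y)
Step 1: at (-4, -3), ∇f = (-24, -36) → (-4, -3) − 0.02·(-24, -36) = (-3.52, -2.28)
Step 2: at (-3.52, -2.28), ∇f = (-21.12, -27.36) → (-3.52, -2.28) − 0.02·(-21.12, -27.36) = (-3.0976, -1.7328)
Step 3: at (-3.0976, -1.7328), ∇f = (-18.5856, -20.7936) → (-3.0976, -1.7328) − 0.02·(-18.5856, -20.7936) = (-2.725888, -1.316928)
Step 4: at (-2.725888, -1.316928), ∇f = (-16.355328, -15.803136) → (-2.725888, -1.316928) − 0.02·(-16.355328, -15.803136) = (-2.39878144, -1.00086528)
∂f/∂x at (-2.39878144, -1.00086528) = -14.39268864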